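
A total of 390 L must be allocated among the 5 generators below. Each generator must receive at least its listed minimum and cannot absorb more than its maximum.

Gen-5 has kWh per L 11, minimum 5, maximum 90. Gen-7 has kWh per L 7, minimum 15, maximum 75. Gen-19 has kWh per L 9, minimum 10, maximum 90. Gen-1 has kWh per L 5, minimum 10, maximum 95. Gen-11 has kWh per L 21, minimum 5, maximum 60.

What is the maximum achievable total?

Meeting every minimum uses 5+15+10+10+5 = 45 L, leaving 345.
Rank by kWh per L: Gen-11 21 > Gen-5 11 > Gen-19 9 > Gen-7 7 > Gen-1 5.
Give Gen-11 55 more to hit its cap of 60 ; 290 left.
Give Gen-5 85 more to hit its cap of 90 ; 205 left.
Gen-19: +80 to 90 (cap) ; 125 left.
Give Gen-7 60 more to hit its cap of 75 ; 65 left.
Gen-1 has room for 85 more but only 65 remain, so it gets 75.
Total = 11×90 + 7×75 + 9×90 + 5×75 + 21×60 = 3960.

3960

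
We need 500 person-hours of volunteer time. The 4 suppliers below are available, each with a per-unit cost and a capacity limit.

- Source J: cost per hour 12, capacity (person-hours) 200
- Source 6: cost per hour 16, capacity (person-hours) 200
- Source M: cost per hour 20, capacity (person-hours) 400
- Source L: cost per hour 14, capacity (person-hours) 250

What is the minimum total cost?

6700

Cheapest first:
Source J (12): use full 200 → 300 person-hours to go.
Source L at 14: take all 250 person-hours → 50 still needed.
Source 6 at 16: take 50 of its 200 → requirement met.
Source M: unused.
Cost = 200×12 + 250×14 + 50×16 = 6700.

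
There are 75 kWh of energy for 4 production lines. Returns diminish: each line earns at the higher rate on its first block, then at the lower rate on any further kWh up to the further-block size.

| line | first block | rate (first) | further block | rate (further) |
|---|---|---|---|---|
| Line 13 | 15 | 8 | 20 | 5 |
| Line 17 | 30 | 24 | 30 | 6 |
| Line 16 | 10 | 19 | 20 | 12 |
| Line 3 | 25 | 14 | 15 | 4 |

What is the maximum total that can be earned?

1380

Rank every tier by rate: Line 17/tier1 24 > Line 16/tier1 19 > Line 3/tier1 14 > Line 16/tier2 12 > Line 13/tier1 8 > Line 17/tier2 6 > Line 13/tier2 5 > Line 3/tier2 4.
Line 17/tier1 (24): +30 — 45 left.
Line 16/tier1 (19): +10 — 35 left.
Line 3 tier1 at 14: fill all 25 — 10 left.
Line 16 tier2 at 12: only 10 left, fill 10.
Total = 24×30 + 19×10 + 14×25 + 12×10 = 1380.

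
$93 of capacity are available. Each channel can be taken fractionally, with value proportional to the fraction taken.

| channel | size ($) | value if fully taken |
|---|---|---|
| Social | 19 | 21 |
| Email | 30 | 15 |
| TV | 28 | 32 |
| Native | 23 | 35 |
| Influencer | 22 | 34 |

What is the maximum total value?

122.5

Best value per unit of size first: Influencer 34/22≈1.55, Native 35/23≈1.52, TV 32/28≈1.14, Social 21/19≈1.11, Email 15/30≈0.5.
Take all of Influencer (22 $, value 34) ; 71 $ left.
All 23 $ of Native fit (value 35) ; 48 remain.
Take all of TV (28 $, value 32) ; 20 $ left.
Social: take in full, 19 $ for value 21 ; 1 left.
Only 1 $ remain; take 1/30 of Email for value 15×1/30 = 0.5.
Total value = 122.5.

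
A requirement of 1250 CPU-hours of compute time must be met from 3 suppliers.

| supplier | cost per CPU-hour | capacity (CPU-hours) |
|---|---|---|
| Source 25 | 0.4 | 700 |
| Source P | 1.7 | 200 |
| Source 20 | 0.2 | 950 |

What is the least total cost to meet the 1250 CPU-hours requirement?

310

Use suppliers in increasing cost order.
Take 950 from Source 20 at 0.2 ; need 300 more.
Take 300 from Source 25 at 0.4 to finish.
Source P: unused.
Cost = 950×0.2 + 300×0.4 = 310.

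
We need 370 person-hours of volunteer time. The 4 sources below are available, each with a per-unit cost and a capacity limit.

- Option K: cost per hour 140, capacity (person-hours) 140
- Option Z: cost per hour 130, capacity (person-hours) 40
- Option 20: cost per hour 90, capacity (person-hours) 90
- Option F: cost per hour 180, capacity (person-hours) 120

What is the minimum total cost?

50900

Fill from the cheapest source first.
Take 90 from Option 20 at 90 — need 280 more.
Option Z (130): use full 40 — 240 person-hours to go.
Option K at 140: take all 140 person-hours — 100 still needed.
Take 100 from Option F at 180 to finish.
Cost = 90×90 + 40×130 + 140×140 + 100×180 = 50900.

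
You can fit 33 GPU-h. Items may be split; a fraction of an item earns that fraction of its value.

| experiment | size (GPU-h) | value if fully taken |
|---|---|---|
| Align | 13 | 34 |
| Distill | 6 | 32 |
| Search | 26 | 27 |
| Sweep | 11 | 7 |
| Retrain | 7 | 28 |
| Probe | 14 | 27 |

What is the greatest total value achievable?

Rank by value-to-size ratio: Distill 32/6≈5.33, Retrain 28/7≈4, Align 34/13≈2.62, Probe 27/14≈1.93, Search 27/26≈1.04, Sweep 7/11≈0.636.
Take all of Distill (6 GPU-h, value 32) ; 27 GPU-h left.
Retrain: take in full, 7 GPU-h for value 28 ; 20 left.
All 13 GPU-h of Align fit (value 34) ; 7 remain.
Fill the last 7 GPU-h with part of Probe: 7/14 of it earns 13.5.
Total value = 107.5.

107.5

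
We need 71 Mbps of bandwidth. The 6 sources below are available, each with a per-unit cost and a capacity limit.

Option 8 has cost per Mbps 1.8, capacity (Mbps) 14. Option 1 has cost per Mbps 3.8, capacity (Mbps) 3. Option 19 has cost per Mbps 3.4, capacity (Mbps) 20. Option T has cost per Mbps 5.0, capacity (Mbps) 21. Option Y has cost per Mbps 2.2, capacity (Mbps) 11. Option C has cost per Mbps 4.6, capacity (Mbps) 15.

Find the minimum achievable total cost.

Fill from the cheapest source first.
Option 8 at 1.8: take all 14 Mbps — 57 still needed.
Take 11 from Option Y at 2.2 — need 46 more.
Option 19 (3.4): use full 20 — 26 Mbps to go.
Option 1 (3.8): use full 3 — 23 Mbps to go.
Option C at 4.6: take all 15 Mbps — 8 still needed.
Take 8 from Option T at 5.0 to finish.
Cost = 14×1.8 + 11×2.2 + 20×3.4 + 3×3.8 + 15×4.6 + 8×5.0 = 237.8.

237.8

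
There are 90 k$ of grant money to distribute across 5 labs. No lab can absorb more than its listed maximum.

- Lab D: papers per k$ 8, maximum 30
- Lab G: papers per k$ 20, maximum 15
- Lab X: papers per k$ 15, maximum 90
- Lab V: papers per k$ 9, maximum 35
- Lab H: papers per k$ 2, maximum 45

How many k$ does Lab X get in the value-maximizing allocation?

75

Highest papers per k$ first: Lab G 20 > Lab X 15 > Lab V 9 > Lab D 8 > Lab H 2.
Give Lab G 15 to hit its cap of 15 — 75 left.
Only 75 left; Lab X takes them to reach 75.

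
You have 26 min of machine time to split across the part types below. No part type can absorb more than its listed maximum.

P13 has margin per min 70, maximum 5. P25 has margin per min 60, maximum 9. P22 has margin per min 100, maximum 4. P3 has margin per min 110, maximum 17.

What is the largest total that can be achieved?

2620

Order the part types by margin per min: P3 110 > P22 100 > P13 70 > P25 60.
Give P3 17 to hit its cap of 17 — 9 left.
P22: +4 to 4 (cap) — 5 left.
P13 takes 5 to reach its cap of 5 — 0 left.
Total = 70×5 + 100×4 + 110×17 = 2620.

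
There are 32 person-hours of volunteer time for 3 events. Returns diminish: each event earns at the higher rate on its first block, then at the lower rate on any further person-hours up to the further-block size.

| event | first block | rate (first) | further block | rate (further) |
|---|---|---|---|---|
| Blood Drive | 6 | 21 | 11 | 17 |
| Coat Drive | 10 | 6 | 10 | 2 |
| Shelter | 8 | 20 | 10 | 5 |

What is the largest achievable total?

515

Treat each block as its own option and order by rate: Blood Drive/tier1 21 > Shelter/tier1 20 > Blood Drive/tier2 17 > Coat Drive/tier1 6 > Shelter/tier2 5 > Coat Drive/tier2 2.
Fill Blood Drive tier1 block (6 at 21) ; 26 left.
Shelter tier1 at 20: fill all 8 ; 18 left.
Blood Drive/tier2 (17): +11 ; 7 left.
Coat Drive/tier1: +7 of 10 at 6; pool empty.
Total = 21×6 + 20×8 + 17×11 + 6×7 = 515.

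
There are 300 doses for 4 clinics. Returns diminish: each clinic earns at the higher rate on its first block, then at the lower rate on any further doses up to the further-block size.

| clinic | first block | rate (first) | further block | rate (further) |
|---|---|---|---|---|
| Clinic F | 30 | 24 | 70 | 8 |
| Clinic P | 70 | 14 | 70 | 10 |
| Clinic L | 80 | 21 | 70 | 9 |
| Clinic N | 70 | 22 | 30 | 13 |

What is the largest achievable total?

Treat each block as its own option and order by rate: Clinic F/T1 24 > Clinic N/T1 22 > Clinic L/T1 21 > Clinic P/T1 14 > Clinic N/T2 13 > Clinic P/T2 10 > Clinic L/T2 9 > Clinic F/T2 8.
Fill Clinic F T1 block (30 at 24) ; 270 left.
Clinic N/T1 (22): +70 ; 200 left.
Clinic L/T1 (21): +80 ; 120 left.
Clinic P/T1 (14): +70 ; 50 left.
Fill Clinic N T2 block (30 at 13) ; 20 left.
Clinic P T2 at 10: only 20 left, fill 20.
Total = 24×30 + 22×70 + 21×80 + 14×70 + 13×30 + 10×20 = 5510.

5510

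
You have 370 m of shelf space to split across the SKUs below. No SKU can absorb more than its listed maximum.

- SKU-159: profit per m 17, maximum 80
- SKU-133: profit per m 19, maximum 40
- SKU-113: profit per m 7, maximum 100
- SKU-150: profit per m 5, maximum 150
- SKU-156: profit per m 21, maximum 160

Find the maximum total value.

6110

Order the SKUs by profit per m: SKU-156 21 > SKU-133 19 > SKU-159 17 > SKU-113 7 > SKU-150 5.
SKU-156 takes 160 to reach its cap of 160 — 210 left.
SKU-133 takes 40 to reach its cap of 40 — 170 left.
Give SKU-159 80 to hit its cap of 80 — 90 left.
SKU-113: +90 (room for 100) → 90. Pool exhausted.
Total = 17×80 + 19×40 + 7×90 + 21×160 = 6110.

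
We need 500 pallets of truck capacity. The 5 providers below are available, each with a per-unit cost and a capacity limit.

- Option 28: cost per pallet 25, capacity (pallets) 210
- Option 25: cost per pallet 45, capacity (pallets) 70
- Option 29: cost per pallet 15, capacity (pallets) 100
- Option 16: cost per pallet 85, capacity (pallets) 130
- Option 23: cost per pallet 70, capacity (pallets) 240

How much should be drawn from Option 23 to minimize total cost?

120

Cheapest first:
Option 29 (15): use full 100 ; 400 pallets to go.
Option 28 (25): use full 210 ; 190 pallets to go.
Take 70 from Option 25 at 45 ; need 120 more.
Option 23 (70): take the remaining 120 ; done.
Option 16: unused.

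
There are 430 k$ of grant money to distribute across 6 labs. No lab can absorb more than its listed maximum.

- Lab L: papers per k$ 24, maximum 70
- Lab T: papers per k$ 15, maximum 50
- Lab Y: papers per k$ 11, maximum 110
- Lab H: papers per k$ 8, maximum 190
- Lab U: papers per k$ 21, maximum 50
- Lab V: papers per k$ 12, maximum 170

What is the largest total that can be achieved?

6510

Rank by papers per k$: Lab L 24 > Lab U 21 > Lab T 15 > Lab V 12 > Lab Y 11 > Lab H 8.
Lab L takes 70 to reach its cap of 70 → 360 left.
Lab U: +50 to 50 (cap) → 310 left.
Give Lab T 50 to hit its cap of 50 → 260 left.
Give Lab V 170 to hit its cap of 170 → 90 left.
Lab Y has room for 110 but only 90 remain, so it gets 90.
Total = 24×70 + 15×50 + 11×90 + 21×50 + 12×170 = 6510.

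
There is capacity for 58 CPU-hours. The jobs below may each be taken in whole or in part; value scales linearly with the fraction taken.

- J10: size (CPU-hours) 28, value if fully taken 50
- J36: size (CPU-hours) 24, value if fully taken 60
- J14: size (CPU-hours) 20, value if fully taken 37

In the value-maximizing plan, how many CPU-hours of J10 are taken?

Rank by value-to-size ratio: J36 60/24≈2.5, J14 37/20≈1.85, J10 50/28≈1.79.
Take all of J36 (24 CPU-hours, value 60) — 34 CPU-hours left.
All 20 CPU-hours of J14 fit (value 37) — 14 remain.
Fill the last 14 CPU-hours with part of J10: 14/28 of it earns 25.

14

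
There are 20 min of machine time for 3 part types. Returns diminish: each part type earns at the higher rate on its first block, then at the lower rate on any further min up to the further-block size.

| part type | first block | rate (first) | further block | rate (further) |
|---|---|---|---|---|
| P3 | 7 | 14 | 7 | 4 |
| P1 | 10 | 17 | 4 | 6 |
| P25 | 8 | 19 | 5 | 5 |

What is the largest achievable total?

Rank every tier by rate: P25/tier1 19 > P1/tier1 17 > P3/tier1 14 > P1/tier2 6 > P25/tier2 5 > P3/tier2 4.
Fill P25 tier1 block (8 at 19) → 12 left.
Fill P1 tier1 block (10 at 17) → 2 left.
P3/tier1: +2 of 7 at 14; pool empty.
Total = 19×8 + 17×10 + 14×2 = 350.

350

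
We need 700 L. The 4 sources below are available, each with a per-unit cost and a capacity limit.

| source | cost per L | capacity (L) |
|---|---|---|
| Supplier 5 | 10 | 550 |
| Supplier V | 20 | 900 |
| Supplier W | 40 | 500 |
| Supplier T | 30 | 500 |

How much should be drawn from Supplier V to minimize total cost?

Cheapest first:
Supplier 5 at 10: take all 550 L — 150 still needed.
Take 150 from Supplier V at 20 to finish.
Supplier T, Supplier W: unused.

150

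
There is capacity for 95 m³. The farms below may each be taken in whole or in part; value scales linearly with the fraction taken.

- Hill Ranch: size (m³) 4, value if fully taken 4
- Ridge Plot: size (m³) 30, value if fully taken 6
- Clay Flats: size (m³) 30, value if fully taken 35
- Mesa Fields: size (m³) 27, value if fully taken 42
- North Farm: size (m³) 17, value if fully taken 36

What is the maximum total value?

120.4

Sort by value density: North Farm 36/17≈2.12, Mesa Fields 42/27≈1.56, Clay Flats 35/30≈1.17, Hill Ranch 4/4≈1, Ridge Plot 6/30≈0.2.
North Farm: take in full, 17 m³ for value 36 → 78 left.
Mesa Fields: take in full, 27 m³ for value 42 → 51 left.
All 30 m³ of Clay Flats fit (value 35) → 21 remain.
Hill Ranch: take in full, 4 m³ for value 4 → 17 left.
Fill the last 17 m³ with part of Ridge Plot: 17/30 of it earns 3.4.
Total value = 120.4.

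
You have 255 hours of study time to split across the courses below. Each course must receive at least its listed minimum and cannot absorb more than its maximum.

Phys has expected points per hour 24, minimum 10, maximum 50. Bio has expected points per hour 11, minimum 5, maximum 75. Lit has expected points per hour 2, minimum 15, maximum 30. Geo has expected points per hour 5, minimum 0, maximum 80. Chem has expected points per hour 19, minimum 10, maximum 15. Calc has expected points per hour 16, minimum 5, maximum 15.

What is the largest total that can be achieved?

2990

Meeting every minimum uses 10+5+15+0+10+5 = 45 hours, leaving 210.
Highest expected points per hour first: Phys 24 > Chem 19 > Calc 16 > Bio 11 > Geo 5 > Lit 2.
Phys takes 40 more to reach its cap of 50 → 170 left.
Chem takes 5 more to reach its cap of 15 → 165 left.
Give Calc 10 more to hit its cap of 15 → 155 left.
Give Bio 70 more to hit its cap of 75 → 85 left.
Geo: +80 to 80 (cap) → 5 left.
Lit has room for 15 more but only 5 remain, so it gets 20.
Total = 24×50 + 11×75 + 2×20 + 5×80 + 19×15 + 16×15 = 2990.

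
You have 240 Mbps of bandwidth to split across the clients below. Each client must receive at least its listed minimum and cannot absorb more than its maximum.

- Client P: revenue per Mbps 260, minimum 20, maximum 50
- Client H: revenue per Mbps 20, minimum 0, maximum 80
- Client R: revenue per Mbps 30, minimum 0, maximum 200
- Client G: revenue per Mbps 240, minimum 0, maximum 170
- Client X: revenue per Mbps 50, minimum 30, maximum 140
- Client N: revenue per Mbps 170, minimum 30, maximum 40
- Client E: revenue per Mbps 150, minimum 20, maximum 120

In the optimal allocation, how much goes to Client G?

110

Meeting every minimum uses 20+0+0+0+30+30+20 = 100 Mbps, leaving 140.
Highest revenue per Mbps first: Client P 260 > Client G 240 > Client N 170 > Client E 150 > Client X 50 > Client R 30 > Client H 20.
Client P takes 30 more to reach its cap of 50 ; 110 left.
Only 110 left; Client G takes them to reach 110.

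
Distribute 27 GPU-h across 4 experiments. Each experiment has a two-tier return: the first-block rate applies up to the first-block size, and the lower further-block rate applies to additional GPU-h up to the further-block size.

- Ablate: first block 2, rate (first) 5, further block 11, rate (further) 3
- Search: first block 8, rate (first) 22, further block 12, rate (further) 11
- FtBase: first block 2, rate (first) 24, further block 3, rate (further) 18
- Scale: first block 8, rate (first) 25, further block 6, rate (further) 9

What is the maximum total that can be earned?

544

Order all 8 blocks by rate: Scale/tier1 25 > FtBase/tier1 24 > Search/tier1 22 > FtBase/tier2 18 > Search/tier2 11 > Scale/tier2 9 > Ablate/tier1 5 > Ablate/tier2 3.
Scale/tier1 (25): +8 → 19 left.
Fill FtBase tier1 block (2 at 24) → 17 left.
Fill Search tier1 block (8 at 22) → 9 left.
FtBase/tier2 (18): +3 → 6 left.
Search tier2 at 11: only 6 left, fill 6.
Total = 25×8 + 24×2 + 22×8 + 18×3 + 11×6 = 544.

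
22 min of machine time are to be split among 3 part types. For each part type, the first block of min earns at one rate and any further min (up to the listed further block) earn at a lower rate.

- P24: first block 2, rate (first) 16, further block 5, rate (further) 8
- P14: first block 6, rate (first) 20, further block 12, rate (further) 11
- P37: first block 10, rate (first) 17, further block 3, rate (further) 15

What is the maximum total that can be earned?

378

Treat each block as its own option and order by rate: P14/first 20 > P37/first 17 > P24/first 16 > P37/second 15 > P14/second 11 > P24/second 8.
Fill P14 first block (6 at 20) → 16 left.
P37 first at 17: fill all 10 → 6 left.
Fill P24 first block (2 at 16) → 4 left.
Fill P37 second block (3 at 15) → 1 left.
1 remain; put them into P14 second at 11.
Total = 20×6 + 17×10 + 16×2 + 15×3 + 11×1 = 378.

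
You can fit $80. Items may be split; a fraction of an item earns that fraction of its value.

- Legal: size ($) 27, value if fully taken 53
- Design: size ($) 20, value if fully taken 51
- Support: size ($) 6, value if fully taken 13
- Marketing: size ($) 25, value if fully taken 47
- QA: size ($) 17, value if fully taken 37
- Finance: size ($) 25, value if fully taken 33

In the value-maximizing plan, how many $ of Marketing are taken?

10

Sort by value density: Design 51/20≈2.55, QA 37/17≈2.18, Support 13/6≈2.17, Legal 53/27≈1.96, Marketing 47/25≈1.88, Finance 33/25≈1.32.
Take all of Design (20 $, value 51) — 60 $ left.
QA: take in full, 17 $ for value 37 — 43 left.
Support: take in full, 6 $ for value 13 — 37 left.
Take all of Legal (27 $, value 53) — 10 $ left.
10 $ left: a 10/25 share of Marketing gives 47×10/25 = 18.8.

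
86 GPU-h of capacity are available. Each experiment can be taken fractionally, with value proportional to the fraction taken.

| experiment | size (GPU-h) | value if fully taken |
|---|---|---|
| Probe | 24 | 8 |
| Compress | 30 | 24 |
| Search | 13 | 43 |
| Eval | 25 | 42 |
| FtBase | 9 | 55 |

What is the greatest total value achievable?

167

Best value per unit of size first: FtBase 55/9≈6.11, Search 43/13≈3.31, Eval 42/25≈1.68, Compress 24/30≈0.8, Probe 8/24≈0.333.
FtBase: take in full, 9 GPU-h for value 55 — 77 left.
Search: take in full, 13 GPU-h for value 43 — 64 left.
Take all of Eval (25 GPU-h, value 42) — 39 GPU-h left.
All 30 GPU-h of Compress fit (value 24) — 9 remain.
Only 9 GPU-h remain; take 9/24 of Probe for value 8×9/24 = 3.
Total value = 167.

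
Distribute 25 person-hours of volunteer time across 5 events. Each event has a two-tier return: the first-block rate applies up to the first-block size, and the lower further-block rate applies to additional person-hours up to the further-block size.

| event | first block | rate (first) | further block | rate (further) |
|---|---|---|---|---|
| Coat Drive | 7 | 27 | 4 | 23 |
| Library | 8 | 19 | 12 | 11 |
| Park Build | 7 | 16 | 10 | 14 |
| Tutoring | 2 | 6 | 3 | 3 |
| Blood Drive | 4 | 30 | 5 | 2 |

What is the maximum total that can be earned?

585

Rank every tier by rate: Blood Drive/tier1 30 > Coat Drive/tier1 27 > Coat Drive/tier2 23 > Library/tier1 19 > Park Build/tier1 16 > Park Build/tier2 14 > Library/tier2 11 > Tutoring/tier1 6 > Tutoring/tier2 3 > Blood Drive/tier2 2.
Blood Drive tier1 at 30: fill all 4 — 21 left.
Coat Drive/tier1 (27): +7 — 14 left.
Coat Drive tier2 at 23: fill all 4 — 10 left.
Library tier1 at 19: fill all 8 — 2 left.
2 remain; put them into Park Build tier1 at 16.
Total = 30×4 + 27×7 + 23×4 + 19×8 + 16×2 = 585.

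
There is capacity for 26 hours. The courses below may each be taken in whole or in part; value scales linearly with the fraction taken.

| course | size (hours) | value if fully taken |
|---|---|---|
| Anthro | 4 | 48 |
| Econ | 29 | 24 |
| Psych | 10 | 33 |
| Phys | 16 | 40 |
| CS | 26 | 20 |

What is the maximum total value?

Rank by value-to-size ratio: Anthro 48/4≈12, Psych 33/10≈3.3, Phys 40/16≈2.5, Econ 24/29≈0.828, CS 20/26≈0.769.
Take all of Anthro (4 hours, value 48) ; 22 hours left.
Psych: take in full, 10 hours for value 33 ; 12 left.
12 hours left: a 12/16 share of Phys gives 40×12/16 = 30.
Total value = 111.

111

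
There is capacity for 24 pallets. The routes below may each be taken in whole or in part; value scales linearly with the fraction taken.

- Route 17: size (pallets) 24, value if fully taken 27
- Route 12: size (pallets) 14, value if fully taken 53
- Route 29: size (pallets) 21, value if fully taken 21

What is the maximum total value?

Best value per unit of size first: Route 12 53/14≈3.79, Route 17 27/24≈1.12, Route 29 21/21≈1.
Route 12: take in full, 14 pallets for value 53 → 10 left.
Fill the last 10 pallets with part of Route 17: 10/24 of it earns 11.25.
Total value = 64.25.

64.25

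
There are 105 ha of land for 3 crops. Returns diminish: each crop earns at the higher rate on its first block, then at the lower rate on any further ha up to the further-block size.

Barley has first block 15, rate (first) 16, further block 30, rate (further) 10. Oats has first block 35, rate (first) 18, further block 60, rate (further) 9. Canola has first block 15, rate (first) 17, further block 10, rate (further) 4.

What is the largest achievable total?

1515

Order all 6 blocks by rate: Oats/tier1 18 > Canola/tier1 17 > Barley/tier1 16 > Barley/tier2 10 > Oats/tier2 9 > Canola/tier2 4.
Oats/tier1 (18): +35 — 70 left.
Canola/tier1 (17): +15 — 55 left.
Fill Barley tier1 block (15 at 16) — 40 left.
Barley/tier2 (10): +30 — 10 left.
Oats/tier2: +10 of 60 at 9; pool empty.
Total = 18×35 + 17×15 + 16×15 + 10×30 + 9×10 = 1515.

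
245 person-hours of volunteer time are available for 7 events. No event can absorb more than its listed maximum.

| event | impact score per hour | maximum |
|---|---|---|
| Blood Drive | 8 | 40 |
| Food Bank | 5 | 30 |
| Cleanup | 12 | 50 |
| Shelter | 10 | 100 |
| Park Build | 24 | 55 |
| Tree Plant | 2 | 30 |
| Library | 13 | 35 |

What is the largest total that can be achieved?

Rank by impact score per hour: Park Build 24 > Library 13 > Cleanup 12 > Shelter 10 > Blood Drive 8 > Food Bank 5 > Tree Plant 2.
Park Build: +55 to 55 (cap) — 190 left.
Library takes 35 to reach its cap of 35 — 155 left.
Give Cleanup 50 to hit its cap of 50 — 105 left.
Shelter: +100 to 100 (cap) — 5 left.
Blood Drive: +5 (room for 40) → 5. Pool exhausted.
Total = 8×5 + 12×50 + 10×100 + 24×55 + 13×35 = 3415.

3415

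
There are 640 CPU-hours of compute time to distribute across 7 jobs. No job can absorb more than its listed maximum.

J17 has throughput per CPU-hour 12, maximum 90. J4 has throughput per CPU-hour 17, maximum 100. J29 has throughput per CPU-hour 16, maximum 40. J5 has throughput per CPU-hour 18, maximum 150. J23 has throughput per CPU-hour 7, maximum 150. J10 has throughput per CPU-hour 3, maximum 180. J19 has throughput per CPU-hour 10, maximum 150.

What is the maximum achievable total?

Order the jobs by throughput per CPU-hour: J5 18 > J4 17 > J29 16 > J17 12 > J19 10 > J23 7 > J10 3.
Give J5 150 to hit its cap of 150 — 490 left.
J4 takes 100 to reach its cap of 100 — 390 left.
Give J29 40 to hit its cap of 40 — 350 left.
J17 takes 90 to reach its cap of 90 — 260 left.
J19 takes 150 to reach its cap of 150 — 110 left.
J23: +110 (room for 150) → 110. Pool exhausted.
Total = 12×90 + 17×100 + 16×40 + 18×150 + 7×110 + 10×150 = 8390.

8390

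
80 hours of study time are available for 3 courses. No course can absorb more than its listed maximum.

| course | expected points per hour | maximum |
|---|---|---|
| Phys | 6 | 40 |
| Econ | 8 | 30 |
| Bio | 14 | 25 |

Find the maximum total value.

740

Rank by expected points per hour: Bio 14 > Econ 8 > Phys 6.
Give Bio 25 to hit its cap of 25 → 55 left.
Econ: +30 to 30 (cap) → 25 left.
Only 25 left; Phys takes them to reach 25.
Total = 6×25 + 8×30 + 14×25 = 740.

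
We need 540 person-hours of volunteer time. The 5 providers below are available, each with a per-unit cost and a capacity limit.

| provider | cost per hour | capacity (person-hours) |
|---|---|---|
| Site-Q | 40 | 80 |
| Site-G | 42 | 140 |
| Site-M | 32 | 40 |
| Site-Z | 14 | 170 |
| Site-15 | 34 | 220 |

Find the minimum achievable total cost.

15600

Fill from the cheapest provider first.
Site-Z (14): use full 170 ; 370 person-hours to go.
Site-M at 32: take all 40 person-hours ; 330 still needed.
Site-15 at 34: take all 220 person-hours ; 110 still needed.
Site-Q at 40: take all 80 person-hours ; 30 still needed.
Site-G (42): take the remaining 30 ; done.
Cost = 170×14 + 40×32 + 220×34 + 80×40 + 30×42 = 15600.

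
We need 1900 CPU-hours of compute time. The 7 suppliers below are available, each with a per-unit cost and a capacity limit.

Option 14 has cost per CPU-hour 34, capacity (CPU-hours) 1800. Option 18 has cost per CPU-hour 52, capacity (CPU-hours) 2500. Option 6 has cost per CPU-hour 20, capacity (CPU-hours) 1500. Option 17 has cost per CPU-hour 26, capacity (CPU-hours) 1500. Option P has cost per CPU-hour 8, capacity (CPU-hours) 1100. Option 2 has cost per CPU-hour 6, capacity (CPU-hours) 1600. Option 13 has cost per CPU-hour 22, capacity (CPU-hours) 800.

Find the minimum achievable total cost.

12000

Use suppliers in increasing cost order.
Option 2 at 6: take all 1600 CPU-hours — 300 still needed.
Take 300 from Option P at 8 to finish.
Option 6, Option 13, Option 17, Option 14, Option 18: unused.
Cost = 1600×6 + 300×8 = 12000.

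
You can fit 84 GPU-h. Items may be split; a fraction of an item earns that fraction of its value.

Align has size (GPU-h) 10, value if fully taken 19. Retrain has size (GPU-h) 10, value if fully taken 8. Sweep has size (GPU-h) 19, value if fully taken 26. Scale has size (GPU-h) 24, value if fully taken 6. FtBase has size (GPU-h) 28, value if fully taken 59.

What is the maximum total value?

116.25

Sort by value density: FtBase 59/28≈2.11, Align 19/10≈1.9, Sweep 26/19≈1.37, Retrain 8/10≈0.8, Scale 6/24≈0.25.
Take all of FtBase (28 GPU-h, value 59) — 56 GPU-h left.
All 10 GPU-h of Align fit (value 19) — 46 remain.
Sweep: take in full, 19 GPU-h for value 26 — 27 left.
All 10 GPU-h of Retrain fit (value 8) — 17 remain.
Fill the last 17 GPU-h with part of Scale: 17/24 of it earns 4.25.
Total value = 116.25.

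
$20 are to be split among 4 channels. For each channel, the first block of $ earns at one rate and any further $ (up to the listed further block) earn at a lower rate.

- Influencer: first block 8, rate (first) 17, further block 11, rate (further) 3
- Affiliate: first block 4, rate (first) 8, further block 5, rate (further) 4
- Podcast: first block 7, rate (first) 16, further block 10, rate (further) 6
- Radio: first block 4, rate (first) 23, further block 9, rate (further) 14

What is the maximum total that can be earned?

Rank every tier by rate: Radio/first 23 > Influencer/first 17 > Podcast/first 16 > Radio/second 14 > Affiliate/first 8 > Podcast/second 6 > Affiliate/second 4 > Influencer/second 3.
Radio first at 23: fill all 4 → 16 left.
Influencer first at 17: fill all 8 → 8 left.
Podcast/first (16): +7 → 1 left.
Radio second at 14: only 1 left, fill 1.
Total = 23×4 + 17×8 + 16×7 + 14×1 = 354.

354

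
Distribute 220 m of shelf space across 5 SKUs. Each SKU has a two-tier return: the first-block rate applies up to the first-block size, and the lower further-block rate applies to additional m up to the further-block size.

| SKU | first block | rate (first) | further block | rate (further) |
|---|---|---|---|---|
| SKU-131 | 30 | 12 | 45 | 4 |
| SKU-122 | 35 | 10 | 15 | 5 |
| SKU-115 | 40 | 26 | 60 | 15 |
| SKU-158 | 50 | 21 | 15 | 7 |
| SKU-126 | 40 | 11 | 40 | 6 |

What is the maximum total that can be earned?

Order all 10 blocks by rate: SKU-115/tier1 26 > SKU-158/tier1 21 > SKU-115/tier2 15 > SKU-131/tier1 12 > SKU-126/tier1 11 > SKU-122/tier1 10 > SKU-158/tier2 7 > SKU-126/tier2 6 > SKU-122/tier2 5 > SKU-131/tier2 4.
SKU-115 tier1 at 26: fill all 40 ; 180 left.
SKU-158 tier1 at 21: fill all 50 ; 130 left.
SKU-115 tier2 at 15: fill all 60 ; 70 left.
SKU-131 tier1 at 12: fill all 30 ; 40 left.
SKU-126/tier1 (11): +40 ; 0 left.
Total = 26×40 + 21×50 + 15×60 + 12×30 + 11×40 = 3790.

3790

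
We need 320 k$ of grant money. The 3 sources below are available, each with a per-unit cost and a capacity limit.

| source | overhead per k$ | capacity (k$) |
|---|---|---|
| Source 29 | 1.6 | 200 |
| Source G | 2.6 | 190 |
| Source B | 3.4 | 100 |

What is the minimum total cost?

Cheapest first:
Take 200 from Source 29 at 1.6 → need 120 more.
Source G at 2.6: take 120 of its 190 → requirement met.
Source B: unused.
Cost = 200×1.6 + 120×2.6 = 632.

632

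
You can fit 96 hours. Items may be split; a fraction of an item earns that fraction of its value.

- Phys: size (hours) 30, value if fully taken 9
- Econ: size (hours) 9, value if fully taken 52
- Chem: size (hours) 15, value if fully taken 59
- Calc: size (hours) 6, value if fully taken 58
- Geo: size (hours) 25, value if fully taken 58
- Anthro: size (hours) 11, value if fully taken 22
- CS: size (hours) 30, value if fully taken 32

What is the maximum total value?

281

Rank by value-to-size ratio: Calc 58/6≈9.67, Econ 52/9≈5.78, Chem 59/15≈3.93, Geo 58/25≈2.32, Anthro 22/11≈2, CS 32/30≈1.07, Phys 9/30≈0.3.
All 6 hours of Calc fit (value 58) → 90 remain.
Take all of Econ (9 hours, value 52) → 81 hours left.
All 15 hours of Chem fit (value 59) → 66 remain.
Geo: take in full, 25 hours for value 58 → 41 left.
Anthro: take in full, 11 hours for value 22 → 30 left.
Take all of CS (30 hours, value 32) → 0 hours left.
Total value = 281.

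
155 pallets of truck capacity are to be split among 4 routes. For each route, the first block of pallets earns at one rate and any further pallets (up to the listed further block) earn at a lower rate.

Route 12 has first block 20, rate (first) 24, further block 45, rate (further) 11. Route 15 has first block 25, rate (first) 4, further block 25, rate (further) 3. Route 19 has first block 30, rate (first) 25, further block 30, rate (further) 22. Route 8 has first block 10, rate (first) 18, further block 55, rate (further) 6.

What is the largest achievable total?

2685

Treat each block as its own option and order by rate: Route 19/tier1 25 > Route 12/tier1 24 > Route 19/tier2 22 > Route 8/tier1 18 > Route 12/tier2 11 > Route 8/tier2 6 > Route 15/tier1 4 > Route 15/tier2 3.
Route 19 tier1 at 25: fill all 30 → 125 left.
Route 12/tier1 (24): +20 → 105 left.
Fill Route 19 tier2 block (30 at 22) → 75 left.
Route 8 tier1 at 18: fill all 10 → 65 left.
Fill Route 12 tier2 block (45 at 11) → 20 left.
Route 8/tier2: +20 of 55 at 6; pool empty.
Total = 25×30 + 24×20 + 22×30 + 18×10 + 11×45 + 6×20 = 2685.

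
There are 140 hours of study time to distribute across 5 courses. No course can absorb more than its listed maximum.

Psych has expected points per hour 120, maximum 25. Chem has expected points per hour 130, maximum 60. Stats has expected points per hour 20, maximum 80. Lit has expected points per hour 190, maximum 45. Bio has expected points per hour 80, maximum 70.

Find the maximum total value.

20150

Order the courses by expected points per hour: Lit 190 > Chem 130 > Psych 120 > Bio 80 > Stats 20.
Lit takes 45 to reach its cap of 45 ; 95 left.
Give Chem 60 to hit its cap of 60 ; 35 left.
Psych: +25 to 25 (cap) ; 10 left.
Bio has room for 70 but only 10 remain, so it gets 10.
Total = 120×25 + 130×60 + 190×45 + 80×10 = 20150.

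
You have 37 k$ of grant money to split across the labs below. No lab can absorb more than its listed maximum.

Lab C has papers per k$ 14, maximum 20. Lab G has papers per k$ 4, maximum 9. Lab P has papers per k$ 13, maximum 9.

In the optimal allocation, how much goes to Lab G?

8

Rank by papers per k$: Lab C 14 > Lab P 13 > Lab G 4.
Lab C: +20 to 20 (cap) — 17 left.
Give Lab P 9 to hit its cap of 9 — 8 left.
Lab G has room for 9 but only 8 remain, so it gets 8.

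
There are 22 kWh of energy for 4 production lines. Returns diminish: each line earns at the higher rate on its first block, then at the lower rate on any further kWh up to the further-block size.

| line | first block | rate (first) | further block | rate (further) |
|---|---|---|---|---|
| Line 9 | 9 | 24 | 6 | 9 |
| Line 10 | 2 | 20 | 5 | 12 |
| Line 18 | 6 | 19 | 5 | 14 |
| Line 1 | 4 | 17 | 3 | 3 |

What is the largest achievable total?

452

Order all 8 blocks by rate: Line 9/T1 24 > Line 10/T1 20 > Line 18/T1 19 > Line 1/T1 17 > Line 18/T2 14 > Line 10/T2 12 > Line 9/T2 9 > Line 1/T2 3.
Line 9/T1 (24): +9 ; 13 left.
Fill Line 10 T1 block (2 at 20) ; 11 left.
Line 18/T1 (19): +6 ; 5 left.
Fill Line 1 T1 block (4 at 17) ; 1 left.
1 remain; put them into Line 18 T2 at 14.
Total = 24×9 + 20×2 + 19×6 + 17×4 + 14×1 = 452.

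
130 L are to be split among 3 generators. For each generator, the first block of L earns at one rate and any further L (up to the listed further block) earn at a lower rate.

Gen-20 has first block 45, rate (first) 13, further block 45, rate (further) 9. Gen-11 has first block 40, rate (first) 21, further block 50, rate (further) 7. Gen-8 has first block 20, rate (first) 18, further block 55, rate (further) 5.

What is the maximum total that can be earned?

2010

Treat each block as its own option and order by rate: Gen-11/T1 21 > Gen-8/T1 18 > Gen-20/T1 13 > Gen-20/T2 9 > Gen-11/T2 7 > Gen-8/T2 5.
Gen-11/T1 (21): +40 — 90 left.
Fill Gen-8 T1 block (20 at 18) — 70 left.
Gen-20 T1 at 13: fill all 45 — 25 left.
Gen-20 T2 at 9: only 25 left, fill 25.
Total = 21×40 + 18×20 + 13×45 + 9×25 = 2010.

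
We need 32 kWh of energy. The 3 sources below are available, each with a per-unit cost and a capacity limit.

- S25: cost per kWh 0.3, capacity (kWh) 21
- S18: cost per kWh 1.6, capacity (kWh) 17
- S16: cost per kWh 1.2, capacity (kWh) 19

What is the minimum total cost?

Cheapest first:
Take 21 from S25 at 0.3 — need 11 more.
S16 at 1.2: take 11 of its 19 — requirement met.
S18: unused.
Cost = 21×0.3 + 11×1.2 = 19.5.

19.5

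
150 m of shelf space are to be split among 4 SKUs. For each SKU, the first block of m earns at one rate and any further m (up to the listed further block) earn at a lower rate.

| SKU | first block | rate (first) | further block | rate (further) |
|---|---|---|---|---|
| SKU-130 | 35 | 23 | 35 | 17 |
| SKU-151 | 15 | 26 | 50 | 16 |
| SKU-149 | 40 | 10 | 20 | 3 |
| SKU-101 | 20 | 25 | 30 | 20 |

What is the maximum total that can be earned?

3130

Treat each block as its own option and order by rate: SKU-151/tier1 26 > SKU-101/tier1 25 > SKU-130/tier1 23 > SKU-101/tier2 20 > SKU-130/tier2 17 > SKU-151/tier2 16 > SKU-149/tier1 10 > SKU-149/tier2 3.
SKU-151 tier1 at 26: fill all 15 — 135 left.
Fill SKU-101 tier1 block (20 at 25) — 115 left.
SKU-130 tier1 at 23: fill all 35 — 80 left.
SKU-101 tier2 at 20: fill all 30 — 50 left.
Fill SKU-130 tier2 block (35 at 17) — 15 left.
SKU-151 tier2 at 16: only 15 left, fill 15.
Total = 26×15 + 25×20 + 23×35 + 20×30 + 17×35 + 16×15 = 3130.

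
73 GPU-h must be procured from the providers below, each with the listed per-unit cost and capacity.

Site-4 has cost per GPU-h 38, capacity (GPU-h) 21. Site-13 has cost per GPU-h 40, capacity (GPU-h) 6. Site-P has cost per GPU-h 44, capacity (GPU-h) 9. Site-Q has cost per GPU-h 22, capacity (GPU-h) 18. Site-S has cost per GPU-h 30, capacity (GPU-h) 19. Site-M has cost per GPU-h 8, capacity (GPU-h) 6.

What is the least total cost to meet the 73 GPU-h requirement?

Use providers in increasing cost order.
Site-M at 8: take all 6 GPU-h — 67 still needed.
Site-Q at 22: take all 18 GPU-h — 49 still needed.
Take 19 from Site-S at 30 — need 30 more.
Site-4 at 38: take all 21 GPU-h — 9 still needed.
Take 6 from Site-13 at 40 — need 3 more.
Take 3 from Site-P at 44 to finish.
Cost = 6×8 + 18×22 + 19×30 + 21×38 + 6×40 + 3×44 = 2184.

2184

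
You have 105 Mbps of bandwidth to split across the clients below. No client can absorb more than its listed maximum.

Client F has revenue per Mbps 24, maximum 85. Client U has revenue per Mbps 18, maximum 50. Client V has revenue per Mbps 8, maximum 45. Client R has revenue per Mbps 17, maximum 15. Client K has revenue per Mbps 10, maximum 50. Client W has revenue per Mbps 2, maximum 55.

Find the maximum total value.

2400

Order the clients by revenue per Mbps: Client F 24 > Client U 18 > Client R 17 > Client K 10 > Client V 8 > Client W 2.
Give Client F 85 to hit its cap of 85 — 20 left.
Client U: +20 (room for 50) → 20. Pool exhausted.
Total = 24×85 + 18×20 = 2400.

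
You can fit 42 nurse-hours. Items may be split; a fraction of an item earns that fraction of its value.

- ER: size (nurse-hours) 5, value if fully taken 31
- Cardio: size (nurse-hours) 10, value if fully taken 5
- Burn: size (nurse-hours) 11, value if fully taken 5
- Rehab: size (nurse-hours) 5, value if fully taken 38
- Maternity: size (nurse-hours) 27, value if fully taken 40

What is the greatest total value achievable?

Rank by value-to-size ratio: Rehab 38/5≈7.6, ER 31/5≈6.2, Maternity 40/27≈1.48, Cardio 5/10≈0.5, Burn 5/11≈0.455.
Take all of Rehab (5 nurse-hours, value 38) ; 37 nurse-hours left.
Take all of ER (5 nurse-hours, value 31) ; 32 nurse-hours left.
All 27 nurse-hours of Maternity fit (value 40) ; 5 remain.
Fill the last 5 nurse-hours with part of Cardio: 5/10 of it earns 2.5.
Total value = 111.5.

111.5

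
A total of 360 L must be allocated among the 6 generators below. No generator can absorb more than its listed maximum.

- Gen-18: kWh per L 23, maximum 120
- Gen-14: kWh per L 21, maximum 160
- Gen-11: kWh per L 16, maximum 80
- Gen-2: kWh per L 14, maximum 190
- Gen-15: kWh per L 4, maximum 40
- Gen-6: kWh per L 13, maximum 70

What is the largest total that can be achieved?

Order the generators by kWh per L: Gen-18 23 > Gen-14 21 > Gen-11 16 > Gen-2 14 > Gen-6 13 > Gen-15 4.
Gen-18 takes 120 to reach its cap of 120 ; 240 left.
Gen-14 takes 160 to reach its cap of 160 ; 80 left.
Gen-11 takes 80 to reach its cap of 80 ; 0 left.
Total = 23×120 + 21×160 + 16×80 = 7400.

7400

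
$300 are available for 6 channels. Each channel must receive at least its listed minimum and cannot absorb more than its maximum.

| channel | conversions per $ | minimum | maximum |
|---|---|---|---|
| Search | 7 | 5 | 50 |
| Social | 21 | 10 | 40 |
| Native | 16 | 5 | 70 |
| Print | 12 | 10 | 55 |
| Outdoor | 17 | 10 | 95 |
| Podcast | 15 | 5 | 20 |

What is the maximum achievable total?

Meeting every minimum uses 5+10+5+10+10+5 = 45 $, leaving 255.
Highest conversions per $ first: Social 21 > Outdoor 17 > Native 16 > Podcast 15 > Print 12 > Search 7.
Social: +30 to 40 (cap) — 225 left.
Outdoor: +85 to 95 (cap) — 140 left.
Native: +65 to 70 (cap) — 75 left.
Give Podcast 15 more to hit its cap of 20 — 60 left.
Give Print 45 more to hit its cap of 55 — 15 left.
Search has room for 45 more but only 15 remain, so it gets 20.
Total = 7×20 + 21×40 + 16×70 + 12×55 + 17×95 + 15×20 = 4675.

4675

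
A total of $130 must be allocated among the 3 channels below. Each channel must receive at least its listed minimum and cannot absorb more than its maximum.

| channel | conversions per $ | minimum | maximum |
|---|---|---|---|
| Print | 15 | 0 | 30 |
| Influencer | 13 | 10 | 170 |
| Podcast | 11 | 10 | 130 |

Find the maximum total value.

Meeting every minimum uses 0+10+10 = 20 $, leaving 110.
Rank by conversions per $: Print 15 > Influencer 13 > Podcast 11.
Print takes 30 more to reach its cap of 30 ; 80 left.
Influencer: +80 (room for 160) → 90. Pool exhausted.
Total = 15×30 + 13×90 + 11×10 = 1730.

1730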